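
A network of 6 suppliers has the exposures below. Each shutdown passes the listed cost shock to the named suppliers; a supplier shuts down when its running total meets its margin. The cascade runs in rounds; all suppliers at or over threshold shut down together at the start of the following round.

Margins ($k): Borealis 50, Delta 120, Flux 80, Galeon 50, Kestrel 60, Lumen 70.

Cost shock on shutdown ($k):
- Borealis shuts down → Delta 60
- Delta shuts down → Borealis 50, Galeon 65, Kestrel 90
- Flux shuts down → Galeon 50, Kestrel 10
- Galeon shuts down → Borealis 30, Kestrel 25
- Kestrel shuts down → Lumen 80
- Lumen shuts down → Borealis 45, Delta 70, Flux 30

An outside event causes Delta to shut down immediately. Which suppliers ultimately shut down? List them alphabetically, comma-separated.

Round 1 — Delta shuts down (initial).
  Borealis: +50 → 50 ≥ 50
  Galeon: +65 → 65 ≥ 50
  Kestrel: +90 → 90 ≥ 60
Round 2 — Borealis, Galeon, Kestrel shut down.
  Lumen: +80 → 80 ≥ 70
Round 3 — Lumen shuts down.
  Flux: +30 → 30 < 80
No further shutdowns.

Borealis, Delta, Galeon, Kestrel, Lumen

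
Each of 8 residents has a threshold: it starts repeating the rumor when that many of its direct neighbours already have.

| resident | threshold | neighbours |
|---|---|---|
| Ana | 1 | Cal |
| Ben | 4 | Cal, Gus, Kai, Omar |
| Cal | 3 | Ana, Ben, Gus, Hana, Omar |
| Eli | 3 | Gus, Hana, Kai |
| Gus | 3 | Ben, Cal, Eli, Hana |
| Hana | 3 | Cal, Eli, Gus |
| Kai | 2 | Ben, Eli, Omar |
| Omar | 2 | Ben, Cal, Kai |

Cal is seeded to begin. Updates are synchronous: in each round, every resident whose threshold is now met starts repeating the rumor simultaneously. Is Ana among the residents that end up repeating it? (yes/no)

Round 1 — Cal starts repeating the rumor (initial).
Round 2 — checking thresholds:
  Ana: 1 of 1 neighbours ≥ 1, starts repeating the rumor.
  Ben: 1 of 4 neighbours < 4, holds.
  Gus: 1 of 4 neighbours < 3, holds.
  Hana: 1 of 3 neighbours < 3, holds.
  Omar: 1 of 3 neighbours < 2, holds.
Round 3 — no new spreads; cascade stops.

yes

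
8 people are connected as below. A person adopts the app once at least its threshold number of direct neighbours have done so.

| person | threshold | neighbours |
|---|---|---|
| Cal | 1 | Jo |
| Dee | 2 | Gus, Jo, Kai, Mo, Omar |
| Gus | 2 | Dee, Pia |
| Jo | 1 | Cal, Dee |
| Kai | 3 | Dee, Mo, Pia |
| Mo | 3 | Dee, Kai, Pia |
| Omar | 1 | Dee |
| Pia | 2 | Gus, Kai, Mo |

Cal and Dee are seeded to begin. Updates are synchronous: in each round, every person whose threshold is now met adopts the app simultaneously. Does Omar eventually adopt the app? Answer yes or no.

Round 1 — Cal, Dee adopt the app (initial).
Round 2 — checking thresholds:
  Gus: 1 of 2 neighbours < 2, below threshold.
  Jo: 2 of 2 neighbours ≥ 1, adopts the app.
  Kai: 1 of 3 neighbours < 3, below threshold.
  Mo: 1 of 3 neighbours < 3, below threshold.
  Omar: 1 of 1 neighbours ≥ 1, adopts the app.
Round 3 — no new adoptions; cascade stops.

yes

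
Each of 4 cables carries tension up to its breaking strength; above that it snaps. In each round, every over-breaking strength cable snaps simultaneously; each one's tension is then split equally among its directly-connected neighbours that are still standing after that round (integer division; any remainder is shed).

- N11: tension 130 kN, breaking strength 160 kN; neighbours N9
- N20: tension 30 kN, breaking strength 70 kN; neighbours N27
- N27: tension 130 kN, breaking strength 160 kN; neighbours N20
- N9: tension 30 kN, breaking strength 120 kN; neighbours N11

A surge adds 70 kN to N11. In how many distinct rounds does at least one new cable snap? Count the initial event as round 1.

Round 1 — N11 at 200 > 160. N11 snaps.
  N11 sheds 200 kN to N9: 200 each.
    N9: 30+200 = 230 > 120
Round 2 — N9 snaps.
  N9 sheds 230 kN: no online neighbours, lost.
No further breaks.

2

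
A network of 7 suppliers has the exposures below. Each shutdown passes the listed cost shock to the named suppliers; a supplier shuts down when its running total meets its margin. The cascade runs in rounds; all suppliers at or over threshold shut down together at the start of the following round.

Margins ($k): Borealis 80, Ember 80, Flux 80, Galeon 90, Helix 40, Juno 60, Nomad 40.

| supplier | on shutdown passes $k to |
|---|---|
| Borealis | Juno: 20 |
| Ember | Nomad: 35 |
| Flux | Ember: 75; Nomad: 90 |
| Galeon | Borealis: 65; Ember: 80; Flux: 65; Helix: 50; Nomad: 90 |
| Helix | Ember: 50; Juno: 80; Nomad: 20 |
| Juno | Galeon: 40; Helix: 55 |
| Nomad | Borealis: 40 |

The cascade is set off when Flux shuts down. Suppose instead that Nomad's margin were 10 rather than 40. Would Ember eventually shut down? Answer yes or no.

With Nomad's margin at 10:
Round 1 — Flux shuts down (initial).
  Ember: +75 → 75 < 80
  Nomad: +90 → 90 ≥ 10
Round 2 — Nomad shuts down.
  Borealis: +40 → 40 < 80
No further shutdowns.

no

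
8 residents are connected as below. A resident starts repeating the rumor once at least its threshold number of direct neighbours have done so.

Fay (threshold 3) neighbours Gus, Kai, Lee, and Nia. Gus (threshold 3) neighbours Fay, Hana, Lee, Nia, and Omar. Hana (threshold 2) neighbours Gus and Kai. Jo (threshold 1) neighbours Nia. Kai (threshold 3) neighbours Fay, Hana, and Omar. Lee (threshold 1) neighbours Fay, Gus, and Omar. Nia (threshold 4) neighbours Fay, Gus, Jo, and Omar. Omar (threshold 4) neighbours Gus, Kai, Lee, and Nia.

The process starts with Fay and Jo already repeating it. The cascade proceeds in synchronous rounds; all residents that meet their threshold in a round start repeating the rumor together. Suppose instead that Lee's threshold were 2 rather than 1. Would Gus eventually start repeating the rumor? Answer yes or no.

With Lee's threshold at 2:
Round 1 — Fay, Jo start repeating the rumor (initial).
Round 2 — no new spreads; cascade stops.

no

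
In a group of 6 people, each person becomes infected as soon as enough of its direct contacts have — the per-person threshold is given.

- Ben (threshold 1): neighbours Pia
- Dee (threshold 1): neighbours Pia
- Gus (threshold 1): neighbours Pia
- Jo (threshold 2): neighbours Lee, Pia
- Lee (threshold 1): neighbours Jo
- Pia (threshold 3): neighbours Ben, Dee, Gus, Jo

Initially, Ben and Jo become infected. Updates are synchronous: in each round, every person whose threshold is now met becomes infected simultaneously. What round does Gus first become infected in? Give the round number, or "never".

Round 1 — Ben, Jo become infected (initial).
Round 2 — checking thresholds:
  Lee: 1 of 1 neighbours ≥ 1, becomes infected.
  Pia: 2 of 4 neighbours < 3, not yet.
Round 3 — no new infections; cascade stops.

never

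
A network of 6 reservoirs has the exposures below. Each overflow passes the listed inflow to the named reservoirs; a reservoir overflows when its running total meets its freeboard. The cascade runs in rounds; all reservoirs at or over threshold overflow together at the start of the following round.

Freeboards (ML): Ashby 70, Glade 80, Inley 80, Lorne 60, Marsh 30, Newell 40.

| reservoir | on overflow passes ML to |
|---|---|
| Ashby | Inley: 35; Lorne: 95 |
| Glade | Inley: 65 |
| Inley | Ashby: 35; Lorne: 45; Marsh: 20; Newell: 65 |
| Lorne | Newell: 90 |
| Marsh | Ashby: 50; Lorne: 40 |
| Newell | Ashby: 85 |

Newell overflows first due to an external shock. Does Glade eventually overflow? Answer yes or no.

Round 1 — Newell overflows (initial).
  Ashby: +85 → 85 ≥ 70
Round 2 — Ashby overflows.
  Inley: +35 → 35 < 80
  Lorne: +95 → 95 ≥ 60
Round 3 — Lorne overflows.
No further overflows.

no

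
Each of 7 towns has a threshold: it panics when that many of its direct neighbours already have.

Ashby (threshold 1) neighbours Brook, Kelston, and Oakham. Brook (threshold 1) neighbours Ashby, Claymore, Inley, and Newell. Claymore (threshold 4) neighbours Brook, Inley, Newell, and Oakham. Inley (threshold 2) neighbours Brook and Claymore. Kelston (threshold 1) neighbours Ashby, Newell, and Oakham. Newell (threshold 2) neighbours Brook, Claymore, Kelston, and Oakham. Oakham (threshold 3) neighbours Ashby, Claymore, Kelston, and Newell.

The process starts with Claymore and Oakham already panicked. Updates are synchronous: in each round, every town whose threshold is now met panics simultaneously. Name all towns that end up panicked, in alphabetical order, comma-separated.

Ashby, Brook, Claymore, Inley, Kelston, Newell, Oakham

Round 1 — Claymore, Oakham panic (initial).
Round 2 — checking thresholds:
  Ashby: 1 of 3 neighbours ≥ 1, panics.
  Brook: 1 of 4 neighbours ≥ 1, panics.
  Inley: 1 of 2 neighbours < 2, holds.
  Kelston: 1 of 3 neighbours ≥ 1, panics.
  Newell: 2 of 4 neighbours ≥ 2, panics.
Round 3 — checking thresholds:
  Inley: 2 of 2 neighbours ≥ 2, panics.
Round 4 — no new panics; cascade stops.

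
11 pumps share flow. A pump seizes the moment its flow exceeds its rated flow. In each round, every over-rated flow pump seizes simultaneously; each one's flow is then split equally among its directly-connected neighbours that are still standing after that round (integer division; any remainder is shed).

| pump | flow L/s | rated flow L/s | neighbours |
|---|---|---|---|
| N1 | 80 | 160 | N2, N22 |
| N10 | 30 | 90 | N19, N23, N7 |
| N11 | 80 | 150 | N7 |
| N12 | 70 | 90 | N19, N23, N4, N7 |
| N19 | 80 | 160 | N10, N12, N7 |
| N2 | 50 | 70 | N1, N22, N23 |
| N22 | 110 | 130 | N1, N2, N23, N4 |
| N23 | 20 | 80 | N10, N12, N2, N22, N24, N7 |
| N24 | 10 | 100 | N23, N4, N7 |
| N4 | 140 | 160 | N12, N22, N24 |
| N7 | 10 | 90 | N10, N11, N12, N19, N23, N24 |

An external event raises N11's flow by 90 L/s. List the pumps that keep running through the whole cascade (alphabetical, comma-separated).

Round 1 — N11 at 170 > 150. N11 seizes.
  N11 sheds 170 L/s to N7: 170 each.
    N7: 10+170 = 180 > 90
Round 2 — N7 seizes.
  N7 sheds 180 L/s to N10, N12, N19, N23, N24: 36 each.
    N10: 30+36 = 66 ≤ 90
    N12: 70+36 = 106 > 90
    N19: 80+36 = 116 ≤ 160
    N23: 20+36 = 56 ≤ 80
    N24: 10+36 = 46 ≤ 100
Round 3 — N12 seizes.
  N12 sheds 106 L/s to N19, N23, N4: 35 each (1 lost).
    N19: 116+35 = 151 ≤ 160
    N23: 56+35 = 91 > 80
    N4: 140+35 = 175 > 160
Round 4 — N23, N4 seize.
  N23 sheds 91 L/s to N10, N2, N22, N24: 22 each (3 lost).
    N10: 66+22 = 88 ≤ 90
    N2: 50+22 = 72 > 70
    N22: 110+22 = 132 > 130
    N24: 46+22 = 68 ≤ 100
  N4 sheds 175 L/s to N22, N24: 87 each (1 lost).
    N22: 132+87 = 219 > 130
    N24: 68+87 = 155 > 100
Round 5 — N2, N22, N24 seize.
  N2 sheds 72 L/s to N1: 72 each.
    N1: 80+72 = 152 ≤ 160
  N22 sheds 219 L/s to N1: 219 each.
    N1: 152+219 = 371 > 160
  N24 sheds 155 L/s: no online neighbours, lost.
Round 6 — N1 seizes.
  N1 sheds 371 L/s: no online neighbours, lost.
No further seizures.

N10, N19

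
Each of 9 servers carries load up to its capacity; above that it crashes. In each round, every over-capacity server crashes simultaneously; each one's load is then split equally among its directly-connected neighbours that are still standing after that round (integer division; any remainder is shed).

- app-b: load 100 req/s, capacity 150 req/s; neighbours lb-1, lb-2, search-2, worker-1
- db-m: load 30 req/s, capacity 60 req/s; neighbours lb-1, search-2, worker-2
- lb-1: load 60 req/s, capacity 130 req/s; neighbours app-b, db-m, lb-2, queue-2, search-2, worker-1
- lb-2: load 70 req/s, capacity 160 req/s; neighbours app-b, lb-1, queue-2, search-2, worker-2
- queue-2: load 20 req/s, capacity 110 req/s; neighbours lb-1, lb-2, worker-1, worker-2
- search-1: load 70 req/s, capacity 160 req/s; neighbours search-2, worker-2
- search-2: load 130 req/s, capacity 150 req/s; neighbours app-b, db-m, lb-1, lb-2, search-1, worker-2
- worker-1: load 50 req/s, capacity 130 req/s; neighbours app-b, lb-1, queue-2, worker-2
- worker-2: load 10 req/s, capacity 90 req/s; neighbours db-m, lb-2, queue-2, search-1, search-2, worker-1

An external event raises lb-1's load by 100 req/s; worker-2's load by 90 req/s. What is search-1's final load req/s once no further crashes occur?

143

Round 1 — lb-1 at 160 > 130; worker-2 at 100 > 90. lb-1, worker-2 crash.
  lb-1 sheds 160 req/s to app-b, db-m, lb-2, queue-2, search-2, worker-1: 26 each (4 lost).
    app-b: 100+26 = 126 ≤ 150
    db-m: 30+26 = 56 ≤ 60
    lb-2: 70+26 = 96 ≤ 160
    queue-2: 20+26 = 46 ≤ 110
    search-2: 130+26 = 156 > 150
    worker-1: 50+26 = 76 ≤ 130
  worker-2 sheds 100 req/s to db-m, lb-2, queue-2, search-1, search-2, worker-1: 16 each (4 lost).
    db-m: 56+16 = 72 > 60
    lb-2: 96+16 = 112 ≤ 160
    queue-2: 46+16 = 62 ≤ 110
    search-1: 70+16 = 86 ≤ 160
    search-2: 156+16 = 172 > 150
    worker-1: 76+16 = 92 ≤ 130
Round 2 — db-m, search-2 crash.
  db-m sheds 72 req/s: no online neighbours, lost.
  search-2 sheds 172 req/s to app-b, lb-2, search-1: 57 each (1 lost).
    app-b: 126+57 = 183 > 150
    lb-2: 112+57 = 169 > 160
    search-1: 86+57 = 143 ≤ 160
Round 3 — app-b, lb-2 crash.
  app-b sheds 183 req/s to worker-1: 183 each.
    worker-1: 92+183 = 275 > 130
  lb-2 sheds 169 req/s to queue-2: 169 each.
    queue-2: 62+169 = 231 > 110
Round 4 — queue-2, worker-1 crash.
  queue-2 sheds 231 req/s: no online neighbours, lost.
  worker-1 sheds 275 req/s: no online neighbours, lost.
No further crashes.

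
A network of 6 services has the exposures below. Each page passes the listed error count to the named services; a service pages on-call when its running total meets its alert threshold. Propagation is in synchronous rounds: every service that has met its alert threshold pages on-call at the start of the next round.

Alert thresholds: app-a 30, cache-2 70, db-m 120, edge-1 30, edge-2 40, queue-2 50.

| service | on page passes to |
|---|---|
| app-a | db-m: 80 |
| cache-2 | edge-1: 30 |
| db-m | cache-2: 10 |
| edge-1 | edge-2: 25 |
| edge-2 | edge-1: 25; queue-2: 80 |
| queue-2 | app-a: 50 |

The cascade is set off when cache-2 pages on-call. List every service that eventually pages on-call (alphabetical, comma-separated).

Round 1 — cache-2 pages on-call (initial).
  edge-1: +30 → 30 ≥ 30
Round 2 — edge-1 pages on-call.
  edge-2: +25 → 25 < 40
No further pages.

cache-2, edge-1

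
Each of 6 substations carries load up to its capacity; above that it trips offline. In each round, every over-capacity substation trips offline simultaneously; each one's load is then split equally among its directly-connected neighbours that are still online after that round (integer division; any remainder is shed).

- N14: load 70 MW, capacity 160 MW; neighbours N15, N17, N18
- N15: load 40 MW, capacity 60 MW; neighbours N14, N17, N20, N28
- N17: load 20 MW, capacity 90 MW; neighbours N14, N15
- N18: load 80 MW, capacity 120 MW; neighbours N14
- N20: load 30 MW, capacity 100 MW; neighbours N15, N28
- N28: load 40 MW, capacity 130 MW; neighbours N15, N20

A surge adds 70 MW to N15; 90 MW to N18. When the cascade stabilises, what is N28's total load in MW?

Round 1 — N15 at 110 > 60; N18 at 170 > 120. N15, N18 trip offline.
  N15 sheds 110 MW to N14, N17, N20, N28: 27 each (2 lost).
    N14: 70+27 = 97 ≤ 160
    N17: 20+27 = 47 ≤ 90
    N20: 30+27 = 57 ≤ 100
    N28: 40+27 = 67 ≤ 130
  N18 sheds 170 MW to N14: 170 each.
    N14: 97+170 = 267 > 160
Round 2 — N14 trips offline.
  N14 sheds 267 MW to N17: 267 each.
    N17: 47+267 = 314 > 90
Round 3 — N17 trips offline.
  N17 sheds 314 MW: no online neighbours, lost.
No further trips.

67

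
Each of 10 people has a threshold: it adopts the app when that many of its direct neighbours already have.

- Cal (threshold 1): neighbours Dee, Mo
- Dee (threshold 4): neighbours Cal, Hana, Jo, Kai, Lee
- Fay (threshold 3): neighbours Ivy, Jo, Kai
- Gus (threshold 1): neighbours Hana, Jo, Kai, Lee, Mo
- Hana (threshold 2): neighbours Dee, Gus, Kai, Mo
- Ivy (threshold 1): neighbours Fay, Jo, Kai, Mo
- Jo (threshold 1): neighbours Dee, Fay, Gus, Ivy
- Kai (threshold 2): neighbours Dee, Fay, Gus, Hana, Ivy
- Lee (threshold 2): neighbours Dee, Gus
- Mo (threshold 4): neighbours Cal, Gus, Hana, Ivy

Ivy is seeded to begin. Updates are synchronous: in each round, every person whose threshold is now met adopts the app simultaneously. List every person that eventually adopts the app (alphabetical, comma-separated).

Round 1 — Ivy adopts the app (initial).
Round 2 — checking thresholds:
  Fay: 1 of 3 neighbours < 3, holds.
  Jo: 1 of 4 neighbours ≥ 1, adopts the app.
  Kai: 1 of 5 neighbours < 2, holds.
  Mo: 1 of 4 neighbours < 4, holds.
Round 3 — checking thresholds:
  Dee: 1 of 5 neighbours < 4, holds.
  Fay: 2 of 3 neighbours < 3, holds.
  Gus: 1 of 5 neighbours ≥ 1, adopts the app.
  Kai: 1 of 5 neighbours < 2, holds.
  Mo: 1 of 4 neighbours < 4, holds.
Round 4 — checking thresholds:
  Dee: 1 of 5 neighbours < 4, holds.
  Fay: 2 of 3 neighbours < 3, holds.
  Hana: 1 of 4 neighbours < 2, holds.
  Kai: 2 of 5 neighbours ≥ 2, adopts the app.
  Lee: 1 of 2 neighbours < 2, holds.
  Mo: 2 of 4 neighbours < 4, holds.
Round 5 — checking thresholds:
  Dee: 2 of 5 neighbours < 4, holds.
  Fay: 3 of 3 neighbours ≥ 3, adopts the app.
  Hana: 2 of 4 neighbours ≥ 2, adopts the app.
  Lee: 1 of 2 neighbours < 2, holds.
  Mo: 2 of 4 neighbours < 4, holds.
Round 6 — no new adoptions; cascade stops.

Fay, Gus, Hana, Ivy, Jo, Kai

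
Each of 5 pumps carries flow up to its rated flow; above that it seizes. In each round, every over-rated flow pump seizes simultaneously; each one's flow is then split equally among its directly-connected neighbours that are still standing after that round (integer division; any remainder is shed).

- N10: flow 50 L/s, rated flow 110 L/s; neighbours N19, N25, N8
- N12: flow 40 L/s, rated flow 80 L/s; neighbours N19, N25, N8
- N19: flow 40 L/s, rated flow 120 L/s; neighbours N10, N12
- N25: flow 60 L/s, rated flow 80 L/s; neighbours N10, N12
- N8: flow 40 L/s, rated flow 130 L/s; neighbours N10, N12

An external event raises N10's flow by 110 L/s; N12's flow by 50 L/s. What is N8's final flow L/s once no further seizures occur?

Round 1 — N10 at 160 > 110; N12 at 90 > 80. N10, N12 seize.
  N10 sheds 160 L/s to N19, N25, N8: 53 each (1 lost).
    N19: 40+53 = 93 ≤ 120
    N25: 60+53 = 113 > 80
    N8: 40+53 = 93 ≤ 130
  N12 sheds 90 L/s to N19, N25, N8: 30 each.
    N19: 93+30 = 123 > 120
    N25: 113+30 = 143 > 80
    N8: 93+30 = 123 ≤ 130
Round 2 — N19, N25 seize.
  N19 sheds 123 L/s: no online neighbours, lost.
  N25 sheds 143 L/s: no online neighbours, lost.
No further seizures.

123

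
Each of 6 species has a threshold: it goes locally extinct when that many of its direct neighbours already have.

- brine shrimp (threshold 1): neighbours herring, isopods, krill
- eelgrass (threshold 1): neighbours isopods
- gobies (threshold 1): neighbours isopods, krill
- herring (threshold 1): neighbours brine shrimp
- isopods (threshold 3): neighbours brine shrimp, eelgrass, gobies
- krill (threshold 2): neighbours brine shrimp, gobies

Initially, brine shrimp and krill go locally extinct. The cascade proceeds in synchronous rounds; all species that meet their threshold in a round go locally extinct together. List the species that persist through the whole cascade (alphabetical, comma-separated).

eelgrass, isopods

Round 1 — brine shrimp, krill go locally extinct (initial).
Round 2 — checking thresholds:
  gobies: 1 of 2 neighbours ≥ 1, goes locally extinct.
  herring: 1 of 1 neighbours ≥ 1, goes locally extinct.
  isopods: 1 of 3 neighbours < 3, not yet.
Round 3 — no new extinctions; cascade stops.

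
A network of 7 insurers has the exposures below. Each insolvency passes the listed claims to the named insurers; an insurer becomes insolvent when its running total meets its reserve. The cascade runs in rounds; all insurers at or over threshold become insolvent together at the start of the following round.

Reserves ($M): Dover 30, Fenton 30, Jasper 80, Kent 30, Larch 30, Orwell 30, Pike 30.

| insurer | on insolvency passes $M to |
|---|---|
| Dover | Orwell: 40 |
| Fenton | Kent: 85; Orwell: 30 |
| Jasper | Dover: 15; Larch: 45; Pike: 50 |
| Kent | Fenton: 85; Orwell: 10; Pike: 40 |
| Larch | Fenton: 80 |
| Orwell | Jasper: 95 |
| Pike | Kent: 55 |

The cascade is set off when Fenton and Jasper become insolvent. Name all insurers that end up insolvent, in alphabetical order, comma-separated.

Round 1 — Fenton, Jasper become insolvent (initial).
  Dover: +15 → 15 < 30
  Kent: +85 → 85 ≥ 30
  Larch: +45 → 45 ≥ 30
  Orwell: +30 → 30 ≥ 30
  Pike: +50 → 50 ≥ 30
Round 2 — Kent, Larch, Orwell, Pike become insolvent.
No further insolvencies.

Fenton, Jasper, Kent, Larch, Orwell, Pike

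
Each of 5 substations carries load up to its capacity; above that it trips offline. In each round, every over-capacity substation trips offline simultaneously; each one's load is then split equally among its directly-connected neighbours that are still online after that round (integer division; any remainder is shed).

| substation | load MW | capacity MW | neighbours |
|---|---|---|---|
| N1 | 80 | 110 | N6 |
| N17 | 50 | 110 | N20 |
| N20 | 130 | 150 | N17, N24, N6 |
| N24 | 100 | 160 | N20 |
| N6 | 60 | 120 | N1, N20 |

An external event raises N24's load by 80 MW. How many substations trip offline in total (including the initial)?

5

Round 1 — N24 at 180 > 160. N24 trips offline.
  N24 sheds 180 MW to N20: 180 each.
    N20: 130+180 = 310 > 150
Round 2 — N20 trips offline.
  N20 sheds 310 MW to N17, N6: 155 each.
    N17: 50+155 = 205 > 110
    N6: 60+155 = 215 > 120
Round 3 — N17, N6 trip offline.
  N17 sheds 205 MW: no online neighbours, lost.
  N6 sheds 215 MW to N1: 215 each.
    N1: 80+215 = 295 > 110
Round 4 — N1 trips offline.
  N1 sheds 295 MW: no online neighbours, lost.
No further trips.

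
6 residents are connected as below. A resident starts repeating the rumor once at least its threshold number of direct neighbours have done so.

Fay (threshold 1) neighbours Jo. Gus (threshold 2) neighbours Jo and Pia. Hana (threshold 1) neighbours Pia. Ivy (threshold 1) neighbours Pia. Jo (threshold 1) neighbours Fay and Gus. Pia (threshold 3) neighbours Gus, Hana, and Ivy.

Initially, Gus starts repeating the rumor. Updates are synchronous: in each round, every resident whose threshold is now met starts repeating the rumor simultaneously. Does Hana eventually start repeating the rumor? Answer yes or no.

Round 1 — Gus starts repeating the rumor (initial).
Round 2 — checking thresholds:
  Jo: 1 of 2 neighbours ≥ 1, starts repeating the rumor.
  Pia: 1 of 3 neighbours < 3, not yet.
Round 3 — checking thresholds:
  Fay: 1 of 1 neighbours ≥ 1, starts repeating the rumor.
  Pia: 1 of 3 neighbours < 3, not yet.
Round 4 — no new spreads; cascade stops.

no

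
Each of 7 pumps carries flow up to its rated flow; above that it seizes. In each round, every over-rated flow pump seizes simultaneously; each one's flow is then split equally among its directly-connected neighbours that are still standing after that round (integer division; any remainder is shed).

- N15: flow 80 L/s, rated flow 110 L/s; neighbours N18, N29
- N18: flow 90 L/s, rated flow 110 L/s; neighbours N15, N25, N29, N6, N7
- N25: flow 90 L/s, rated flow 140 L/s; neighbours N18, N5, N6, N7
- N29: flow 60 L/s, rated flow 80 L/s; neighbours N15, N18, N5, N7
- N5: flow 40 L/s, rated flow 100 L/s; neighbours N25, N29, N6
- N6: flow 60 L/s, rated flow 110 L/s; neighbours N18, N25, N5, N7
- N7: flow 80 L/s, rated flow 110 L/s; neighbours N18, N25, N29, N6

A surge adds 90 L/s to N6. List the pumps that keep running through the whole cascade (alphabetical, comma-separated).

none

Round 1 — N6 at 150 > 110. N6 seizes.
  N6 sheds 150 L/s to N18, N25, N5, N7: 37 each (2 lost).
    N18: 90+37 = 127 > 110
    N25: 90+37 = 127 ≤ 140
    N5: 40+37 = 77 ≤ 100
    N7: 80+37 = 117 > 110
Round 2 — N18, N7 seize.
  N18 sheds 127 L/s to N15, N25, N29: 42 each (1 lost).
    N15: 80+42 = 122 > 110
    N25: 127+42 = 169 > 140
    N29: 60+42 = 102 > 80
  N7 sheds 117 L/s to N25, N29: 58 each (1 lost).
    N25: 169+58 = 227 > 140
    N29: 102+58 = 160 > 80
Round 3 — N15, N25, N29 seize.
  N15 sheds 122 L/s: no online neighbours, lost.
  N25 sheds 227 L/s to N5: 227 each.
    N5: 77+227 = 304 > 100
  N29 sheds 160 L/s to N5: 160 each.
    N5: 304+160 = 464 > 100
Round 4 — N5 seizes.
  N5 sheds 464 L/s: no online neighbours, lost.
No further seizures.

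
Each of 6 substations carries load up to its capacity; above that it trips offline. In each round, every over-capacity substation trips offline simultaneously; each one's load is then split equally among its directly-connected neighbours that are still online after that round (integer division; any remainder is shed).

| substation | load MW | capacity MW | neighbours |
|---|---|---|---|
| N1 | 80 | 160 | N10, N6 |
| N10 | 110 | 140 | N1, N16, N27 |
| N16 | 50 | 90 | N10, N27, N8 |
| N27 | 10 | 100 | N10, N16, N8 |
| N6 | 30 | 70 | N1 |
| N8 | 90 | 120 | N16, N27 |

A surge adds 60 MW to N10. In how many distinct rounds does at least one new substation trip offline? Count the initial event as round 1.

Round 1 — N10 at 170 > 140. N10 trips offline.
  N10 sheds 170 MW to N1, N16, N27: 56 each (2 lost).
    N1: 80+56 = 136 ≤ 160
    N16: 50+56 = 106 > 90
    N27: 10+56 = 66 ≤ 100
Round 2 — N16 trips offline.
  N16 sheds 106 MW to N27, N8: 53 each.
    N27: 66+53 = 119 > 100
    N8: 90+53 = 143 > 120
Round 3 — N27, N8 trip offline.
  N27 sheds 119 MW: no online neighbours, lost.
  N8 sheds 143 MW: no online neighbours, lost.
No further trips.

3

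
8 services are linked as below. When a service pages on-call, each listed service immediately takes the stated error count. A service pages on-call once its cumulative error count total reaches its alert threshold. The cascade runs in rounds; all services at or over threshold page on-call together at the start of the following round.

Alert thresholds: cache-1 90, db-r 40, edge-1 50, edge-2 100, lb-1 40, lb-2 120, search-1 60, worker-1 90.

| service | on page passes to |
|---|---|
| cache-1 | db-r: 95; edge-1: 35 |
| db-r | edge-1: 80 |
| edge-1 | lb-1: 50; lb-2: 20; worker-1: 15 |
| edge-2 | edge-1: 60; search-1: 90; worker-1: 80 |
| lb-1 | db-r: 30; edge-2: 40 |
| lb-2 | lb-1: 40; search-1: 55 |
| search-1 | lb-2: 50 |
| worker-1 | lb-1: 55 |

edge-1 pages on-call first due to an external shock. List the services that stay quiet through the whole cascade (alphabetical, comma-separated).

cache-1, db-r, edge-2, lb-2, search-1, worker-1

Round 1 — edge-1 pages on-call (initial).
  lb-1: +50 → 50 ≥ 40
  lb-2: +20 → 20 < 120
  worker-1: +15 → 15 < 90
Round 2 — lb-1 pages on-call.
  db-r: +30 → 30 < 40
  edge-2: +40 → 40 < 100
No further pages.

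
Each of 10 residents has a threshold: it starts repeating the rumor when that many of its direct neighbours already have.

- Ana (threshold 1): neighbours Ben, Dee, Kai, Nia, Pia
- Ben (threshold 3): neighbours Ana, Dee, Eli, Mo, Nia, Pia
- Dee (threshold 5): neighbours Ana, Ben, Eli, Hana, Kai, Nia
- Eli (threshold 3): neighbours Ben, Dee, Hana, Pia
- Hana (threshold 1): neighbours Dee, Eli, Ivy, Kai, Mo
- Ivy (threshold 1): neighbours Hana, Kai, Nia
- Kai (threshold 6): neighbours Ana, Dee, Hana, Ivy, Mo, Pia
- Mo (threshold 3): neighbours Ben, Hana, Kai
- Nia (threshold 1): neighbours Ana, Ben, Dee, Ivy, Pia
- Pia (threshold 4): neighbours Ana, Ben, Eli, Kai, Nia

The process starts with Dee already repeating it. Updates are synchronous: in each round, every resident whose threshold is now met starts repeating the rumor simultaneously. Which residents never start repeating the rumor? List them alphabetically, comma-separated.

Kai, Mo

Round 1 — Dee starts repeating the rumor (initial).
Round 2 — checking thresholds:
  Ana: 1 of 5 neighbours ≥ 1, starts repeating the rumor.
  Ben: 1 of 6 neighbours < 3, below threshold.
  Eli: 1 of 4 neighbours < 3, below threshold.
  Hana: 1 of 5 neighbours ≥ 1, starts repeating the rumor.
  Kai: 1 of 6 neighbours < 6, below threshold.
  Nia: 1 of 5 neighbours ≥ 1, starts repeating the rumor.
Round 3 — checking thresholds:
  Ben: 3 of 6 neighbours ≥ 3, starts repeating the rumor.
  Eli: 2 of 4 neighbours < 3, below threshold.
  Ivy: 2 of 3 neighbours ≥ 1, starts repeating the rumor.
  Kai: 3 of 6 neighbours < 6, below threshold.
  Mo: 1 of 3 neighbours < 3, below threshold.
  Pia: 2 of 5 neighbours < 4, below threshold.
Round 4 — checking thresholds:
  Eli: 3 of 4 neighbours ≥ 3, starts repeating the rumor.
  Kai: 4 of 6 neighbours < 6, below threshold.
  Mo: 2 of 3 neighbours < 3, below threshold.
  Pia: 3 of 5 neighbours < 4, below threshold.
Round 5 — checking thresholds:
  Kai: 4 of 6 neighbours < 6, below threshold.
  Mo: 2 of 3 neighbours < 3, below threshold.
  Pia: 4 of 5 neighbours ≥ 4, starts repeating the rumor.
Round 6 — no new spreads; cascade stops.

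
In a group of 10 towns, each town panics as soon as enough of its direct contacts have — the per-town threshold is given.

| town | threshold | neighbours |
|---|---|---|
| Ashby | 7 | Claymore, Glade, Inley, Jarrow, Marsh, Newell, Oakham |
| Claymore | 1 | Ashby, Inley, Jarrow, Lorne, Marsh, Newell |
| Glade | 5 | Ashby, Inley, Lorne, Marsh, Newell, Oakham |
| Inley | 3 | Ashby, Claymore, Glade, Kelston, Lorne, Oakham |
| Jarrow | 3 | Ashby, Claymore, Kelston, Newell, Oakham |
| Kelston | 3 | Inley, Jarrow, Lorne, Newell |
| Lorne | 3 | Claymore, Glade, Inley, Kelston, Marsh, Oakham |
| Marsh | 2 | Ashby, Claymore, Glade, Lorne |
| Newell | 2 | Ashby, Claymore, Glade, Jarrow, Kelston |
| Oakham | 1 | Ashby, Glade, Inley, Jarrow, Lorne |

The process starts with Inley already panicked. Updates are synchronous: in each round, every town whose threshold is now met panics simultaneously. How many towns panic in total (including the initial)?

5

Round 1 — Inley panics (initial).
Round 2 — checking thresholds:
  Ashby: 1 of 7 neighbours < 7, not yet.
  Claymore: 1 of 6 neighbours ≥ 1, panics.
  Glade: 1 of 6 neighbours < 5, not yet.
  Kelston: 1 of 4 neighbours < 3, not yet.
  Lorne: 1 of 6 neighbours < 3, not yet.
  Oakham: 1 of 5 neighbours ≥ 1, panics.
Round 3 — checking thresholds:
  Ashby: 3 of 7 neighbours < 7, not yet.
  Glade: 2 of 6 neighbours < 5, not yet.
  Jarrow: 2 of 5 neighbours < 3, not yet.
  Kelston: 1 of 4 neighbours < 3, not yet.
  Lorne: 3 of 6 neighbours ≥ 3, panics.
  Marsh: 1 of 4 neighbours < 2, not yet.
  Newell: 1 of 5 neighbours < 2, not yet.
Round 4 — checking thresholds:
  Ashby: 3 of 7 neighbours < 7, not yet.
  Glade: 3 of 6 neighbours < 5, not yet.
  Jarrow: 2 of 5 neighbours < 3, not yet.
  Kelston: 2 of 4 neighbours < 3, not yet.
  Marsh: 2 of 4 neighbours ≥ 2, panics.
  Newell: 1 of 5 neighbours < 2, not yet.
Round 5 — no new panics; cascade stops.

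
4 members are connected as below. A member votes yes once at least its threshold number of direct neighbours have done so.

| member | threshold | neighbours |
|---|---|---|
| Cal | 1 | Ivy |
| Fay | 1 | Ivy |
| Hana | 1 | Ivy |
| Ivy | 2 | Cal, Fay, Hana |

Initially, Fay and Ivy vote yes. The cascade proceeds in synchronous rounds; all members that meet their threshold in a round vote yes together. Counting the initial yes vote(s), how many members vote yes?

4

Round 1 — Fay, Ivy vote yes (initial).
Round 2 — checking thresholds:
  Cal: 1 of 1 neighbours ≥ 1, votes yes.
  Hana: 1 of 1 neighbours ≥ 1, votes yes.
Round 3 — no new yes votes; cascade stops.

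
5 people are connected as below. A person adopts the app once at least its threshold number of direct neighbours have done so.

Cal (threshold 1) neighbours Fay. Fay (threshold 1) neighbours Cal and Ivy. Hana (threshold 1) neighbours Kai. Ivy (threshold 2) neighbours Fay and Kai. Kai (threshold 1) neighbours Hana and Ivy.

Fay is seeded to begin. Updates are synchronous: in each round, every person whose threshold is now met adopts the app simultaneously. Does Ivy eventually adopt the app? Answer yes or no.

Round 1 — Fay adopts the app (initial).
Round 2 — checking thresholds:
  Cal: 1 of 1 neighbours ≥ 1, adopts the app.
  Ivy: 1 of 2 neighbours < 2, holds.
Round 3 — no new adoptions; cascade stops.

no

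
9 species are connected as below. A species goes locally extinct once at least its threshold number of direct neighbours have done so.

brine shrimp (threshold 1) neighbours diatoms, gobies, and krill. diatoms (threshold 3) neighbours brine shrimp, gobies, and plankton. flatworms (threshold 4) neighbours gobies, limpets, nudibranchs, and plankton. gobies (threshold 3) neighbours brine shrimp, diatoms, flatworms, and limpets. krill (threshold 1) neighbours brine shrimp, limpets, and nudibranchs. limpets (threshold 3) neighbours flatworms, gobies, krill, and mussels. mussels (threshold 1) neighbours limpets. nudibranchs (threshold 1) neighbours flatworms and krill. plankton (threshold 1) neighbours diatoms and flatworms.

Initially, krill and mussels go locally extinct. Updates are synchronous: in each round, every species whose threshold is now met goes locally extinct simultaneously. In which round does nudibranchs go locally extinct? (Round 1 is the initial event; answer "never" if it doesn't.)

2

Round 1 — krill, mussels go locally extinct (initial).
Round 2 — checking thresholds:
  brine shrimp: 1 of 3 neighbours ≥ 1, goes locally extinct.
  limpets: 2 of 4 neighbours < 3, below threshold.
  nudibranchs: 1 of 2 neighbours ≥ 1, goes locally extinct.
Round 3 — no new extinctions; cascade stops.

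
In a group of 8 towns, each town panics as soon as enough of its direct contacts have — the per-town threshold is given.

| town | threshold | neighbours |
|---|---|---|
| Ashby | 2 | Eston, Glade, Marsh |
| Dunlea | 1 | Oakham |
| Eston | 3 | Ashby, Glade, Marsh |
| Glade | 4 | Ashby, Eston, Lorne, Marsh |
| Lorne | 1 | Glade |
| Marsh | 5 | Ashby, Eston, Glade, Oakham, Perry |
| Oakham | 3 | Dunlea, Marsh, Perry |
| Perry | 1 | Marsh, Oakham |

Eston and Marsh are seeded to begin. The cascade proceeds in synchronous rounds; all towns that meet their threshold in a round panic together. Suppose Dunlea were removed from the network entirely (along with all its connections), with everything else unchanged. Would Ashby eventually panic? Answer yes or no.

With Dunlea removed:
Round 1 — Eston, Marsh panic (initial).
Round 2 — checking thresholds:
  Ashby: 2 of 3 neighbours ≥ 2, panics.
  Glade: 2 of 4 neighbours < 4, holds.
  Oakham: 1 of 2 neighbours < 3, holds.
  Perry: 1 of 2 neighbours ≥ 1, panics.
Round 3 — no new panics; cascade stops.

yes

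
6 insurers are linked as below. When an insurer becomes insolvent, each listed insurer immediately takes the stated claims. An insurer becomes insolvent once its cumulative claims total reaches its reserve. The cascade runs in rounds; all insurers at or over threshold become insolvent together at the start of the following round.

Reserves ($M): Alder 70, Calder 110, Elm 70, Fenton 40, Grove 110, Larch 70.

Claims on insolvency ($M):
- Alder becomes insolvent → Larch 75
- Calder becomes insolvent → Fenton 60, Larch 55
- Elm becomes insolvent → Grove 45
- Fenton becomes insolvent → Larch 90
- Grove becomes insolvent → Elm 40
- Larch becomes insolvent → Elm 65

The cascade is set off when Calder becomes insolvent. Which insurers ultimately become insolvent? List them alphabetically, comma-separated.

Round 1 — Calder becomes insolvent (initial).
  Fenton: +60 → 60 ≥ 40
  Larch: +55 → 55 < 70
Round 2 — Fenton becomes insolvent.
  Larch: +90 → 145 ≥ 70
Round 3 — Larch becomes insolvent.
  Elm: +65 → 65 < 70
No further insolvencies.

Calder, Fenton, Larch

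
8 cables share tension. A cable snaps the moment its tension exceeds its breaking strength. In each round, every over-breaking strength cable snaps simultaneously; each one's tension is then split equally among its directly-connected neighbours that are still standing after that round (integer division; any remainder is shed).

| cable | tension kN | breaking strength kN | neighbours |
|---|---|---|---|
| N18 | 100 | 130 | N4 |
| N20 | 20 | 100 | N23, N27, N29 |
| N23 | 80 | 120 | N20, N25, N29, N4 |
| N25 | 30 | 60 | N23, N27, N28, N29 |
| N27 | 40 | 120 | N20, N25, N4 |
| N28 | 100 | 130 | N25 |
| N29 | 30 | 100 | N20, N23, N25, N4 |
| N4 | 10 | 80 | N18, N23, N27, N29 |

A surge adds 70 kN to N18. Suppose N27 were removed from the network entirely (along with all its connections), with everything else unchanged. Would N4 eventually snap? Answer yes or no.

yes

With N27 removed:
Round 1 — N18 at 170 > 130. N18 snaps.
  N18 sheds 170 kN to N4: 170 each.
    N4: 10+170 = 180 > 80
Round 2 — N4 snaps.
  N4 sheds 180 kN to N23, N29: 90 each.
    N23: 80+90 = 170 > 120
    N29: 30+90 = 120 > 100
Round 3 — N23, N29 snap.
  N23 sheds 170 kN to N20, N25: 85 each.
    N20: 20+85 = 105 > 100
    N25: 30+85 = 115 > 60
  N29 sheds 120 kN to N20, N25: 60 each.
    N20: 105+60 = 165 > 100
    N25: 115+60 = 175 > 60
Round 4 — N20, N25 snap.
  N20 sheds 165 kN: no online neighbours, lost.
  N25 sheds 175 kN to N28: 175 each.
    N28: 100+175 = 275 > 130
Round 5 — N28 snaps.
  N28 sheds 275 kN: no online neighbours, lost.
No further breaks.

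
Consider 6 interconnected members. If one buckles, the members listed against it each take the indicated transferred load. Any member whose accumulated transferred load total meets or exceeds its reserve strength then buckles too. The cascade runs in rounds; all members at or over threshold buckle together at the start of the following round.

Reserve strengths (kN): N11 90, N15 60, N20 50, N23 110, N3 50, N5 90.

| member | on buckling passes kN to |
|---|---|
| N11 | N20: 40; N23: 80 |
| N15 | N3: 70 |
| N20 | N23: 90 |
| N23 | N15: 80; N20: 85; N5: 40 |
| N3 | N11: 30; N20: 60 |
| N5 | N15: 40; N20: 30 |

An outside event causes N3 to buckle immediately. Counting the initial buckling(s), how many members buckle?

2

Round 1 — N3 buckles (initial).
  N11: +30 → 30 < 90
  N20: +60 → 60 ≥ 50
Round 2 — N20 buckles.
  N23: +90 → 90 < 110
No further bucklings.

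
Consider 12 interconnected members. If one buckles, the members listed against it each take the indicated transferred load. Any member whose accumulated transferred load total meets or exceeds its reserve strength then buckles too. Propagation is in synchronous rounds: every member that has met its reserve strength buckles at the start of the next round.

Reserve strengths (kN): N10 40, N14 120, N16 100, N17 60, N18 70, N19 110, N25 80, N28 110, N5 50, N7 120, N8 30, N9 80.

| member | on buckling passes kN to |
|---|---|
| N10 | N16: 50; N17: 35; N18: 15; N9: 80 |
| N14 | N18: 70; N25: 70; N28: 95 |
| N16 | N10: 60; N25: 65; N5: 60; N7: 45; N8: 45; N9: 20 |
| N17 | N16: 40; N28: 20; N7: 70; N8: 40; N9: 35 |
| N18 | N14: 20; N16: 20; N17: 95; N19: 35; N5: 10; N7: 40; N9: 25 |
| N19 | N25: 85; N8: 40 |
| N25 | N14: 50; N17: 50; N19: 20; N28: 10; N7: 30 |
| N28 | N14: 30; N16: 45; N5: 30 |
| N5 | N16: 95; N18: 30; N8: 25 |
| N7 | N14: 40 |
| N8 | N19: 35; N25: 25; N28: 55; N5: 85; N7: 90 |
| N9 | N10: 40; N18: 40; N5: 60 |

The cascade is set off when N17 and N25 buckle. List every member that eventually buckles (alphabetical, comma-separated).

N10, N16, N17, N18, N25, N5, N7, N8, N9

Round 1 — N17, N25 buckle (initial).
  N14: +50 → 50 < 120
  N16: +40 → 40 < 100
  N19: +20 → 20 < 110
  N28: +20+10 → 30 < 110
  N7: +70+30 → 100 < 120
  N8: +40 → 40 ≥ 30
  N9: +35 → 35 < 80
Round 2 — N8 buckles.
  N19: +35 → 55 < 110
  N28: +55 → 85 < 110
  N5: +85 → 85 ≥ 50
  N7: +90 → 190 ≥ 120
Round 3 — N5, N7 buckle.
  N14: +40 → 90 < 120
  N16: +95 → 135 ≥ 100
  N18: +30 → 30 < 70
Round 4 — N16 buckles.
  N10: +60 → 60 ≥ 40
  N9: +20 → 55 < 80
Round 5 — N10 buckles.
  N18: +15 → 45 < 70
  N9: +80 → 135 ≥ 80
Round 6 — N9 buckles.
  N18: +40 → 85 ≥ 70
Round 7 — N18 buckles.
  N14: +20 → 110 < 120
  N19: +35 → 90 < 110
No further bucklings.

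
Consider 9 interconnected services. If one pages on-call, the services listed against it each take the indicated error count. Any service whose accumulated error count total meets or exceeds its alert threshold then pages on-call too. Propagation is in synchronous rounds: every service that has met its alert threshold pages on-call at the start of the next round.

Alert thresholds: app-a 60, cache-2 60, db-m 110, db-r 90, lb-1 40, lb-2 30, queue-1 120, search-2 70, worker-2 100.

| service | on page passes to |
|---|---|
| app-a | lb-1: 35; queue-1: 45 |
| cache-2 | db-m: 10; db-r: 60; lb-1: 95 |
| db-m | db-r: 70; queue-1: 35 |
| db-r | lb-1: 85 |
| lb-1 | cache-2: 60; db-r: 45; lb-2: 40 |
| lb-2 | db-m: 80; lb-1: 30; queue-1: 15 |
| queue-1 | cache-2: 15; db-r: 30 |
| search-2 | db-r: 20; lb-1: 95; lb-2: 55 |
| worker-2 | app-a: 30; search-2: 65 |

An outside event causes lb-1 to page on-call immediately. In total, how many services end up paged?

Round 1 — lb-1 pages on-call (initial).
  cache-2: +60 → 60 ≥ 60
  db-r: +45 → 45 < 90
  lb-2: +40 → 40 ≥ 30
Round 2 — cache-2, lb-2 page on-call.
  db-m: +10+80 → 90 < 110
  db-r: +60 → 105 ≥ 90
  queue-1: +15 → 15 < 120
Round 3 — db-r pages on-call.
No further pages.

4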